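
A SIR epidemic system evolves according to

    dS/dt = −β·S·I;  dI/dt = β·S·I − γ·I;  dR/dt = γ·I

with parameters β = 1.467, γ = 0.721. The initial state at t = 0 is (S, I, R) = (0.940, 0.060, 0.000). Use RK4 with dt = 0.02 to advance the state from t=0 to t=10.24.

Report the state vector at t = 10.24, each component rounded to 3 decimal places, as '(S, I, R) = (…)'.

t=0.000: state=(0.940, 0.060, 0.000)
step 1 (dt=0.02): k1=(-0.083, 0.039, 0.043), k2=(-0.083, 0.040, 0.044), k3=(-0.083, 0.040, 0.044), k4=(-0.084, 0.040, 0.044); state += dt/6·(k1+2k2+2k3+k4)
t=0.020: state=(0.938, 0.061, 0.001)
t=0.040: state=(0.937, 0.062, 0.002)
t=0.060: state=(0.935, 0.062, 0.003)
continuing one RK4 step at a time; state shown every 25 steps (Δt=0.5):
t=0.500: state=(0.893, 0.082, 0.025)
t=1.000: state=(0.833, 0.108, 0.060)
t=1.500: state=(0.762, 0.135, 0.103)
t=2.000: state=(0.684, 0.160, 0.157)
t=2.500: state=(0.603, 0.179, 0.218)
t=3.000: state=(0.527, 0.189, 0.284)
t=3.500: state=(0.459, 0.189, 0.353)
t=4.000: state=(0.400, 0.180, 0.419)
t=4.500: state=(0.353, 0.166, 0.482)
t=5.000: state=(0.314, 0.147, 0.538)
t=5.500: state=(0.284, 0.128, 0.588)
t=6.000: state=(0.261, 0.109, 0.631)
t=6.500: state=(0.242, 0.091, 0.667)
t=7.000: state=(0.228, 0.076, 0.697)
t=7.500: state=(0.217, 0.062, 0.721)
t=8.000: state=(0.208, 0.051, 0.742)
t=8.500: state=(0.201, 0.041, 0.758)
t=9.000: state=(0.196, 0.033, 0.771)
t=9.500: state=(0.191, 0.027, 0.782)
t=10.000: state=(0.188, 0.021, 0.791)
t=10.240: state=(0.187, 0.019, 0.794)

(S, I, R) = (0.187, 0.019, 0.794)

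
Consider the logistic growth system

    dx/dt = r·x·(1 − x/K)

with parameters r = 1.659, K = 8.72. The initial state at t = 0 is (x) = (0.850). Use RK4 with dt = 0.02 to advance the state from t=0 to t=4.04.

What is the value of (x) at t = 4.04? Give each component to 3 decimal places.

(x) = (8.622)

t=0.000: state=(0.850)
step 1 (dt=0.02): k1=(1.273), k2=(1.290), k3=(1.290), k4=(1.307); state += dt/6·(k1+2k2+2k3+k4)
t=0.020: state=(0.876)
t=0.040: state=(0.902)
t=0.060: state=(0.929)
continuing one RK4 step at a time; state shown every 10 steps (Δt=0.2):
t=0.200: state=(1.141)
t=0.400: state=(1.512)
t=0.600: state=(1.972)
t=0.800: state=(2.523)
t=1.000: state=(3.157)
t=1.200: state=(3.851)
t=1.400: state=(4.571)
t=1.600: state=(5.281)
t=1.800: state=(5.943)
t=2.000: state=(6.530)
t=2.200: state=(7.028)
t=2.400: state=(7.436)
t=2.600: state=(7.758)
t=2.800: state=(8.008)
t=3.000: state=(8.197)
t=3.200: state=(8.338)
t=3.400: state=(8.442)
t=3.600: state=(8.519)
t=3.800: state=(8.575)
t=4.000: state=(8.615)
t=4.040: state=(8.622)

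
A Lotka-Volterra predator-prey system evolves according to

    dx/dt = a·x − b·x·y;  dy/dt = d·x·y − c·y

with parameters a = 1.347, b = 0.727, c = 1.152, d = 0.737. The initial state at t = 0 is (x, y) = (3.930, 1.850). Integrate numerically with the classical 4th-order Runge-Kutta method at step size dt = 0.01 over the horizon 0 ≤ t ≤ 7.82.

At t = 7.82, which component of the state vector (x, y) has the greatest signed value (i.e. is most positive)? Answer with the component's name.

t=0.000: state=(3.930, 1.850)
step 1 (dt=0.01): k1=(0.008, 3.227), k2=(-0.038, 3.255), k3=(-0.038, 3.255), k4=(-0.085, 3.283); state += dt/6·(k1+2k2+2k3+k4)
t=0.010: state=(3.930, 1.883)
t=0.020: state=(3.928, 1.916)
t=0.030: state=(3.926, 1.949)
continuing one RK4 step at a time; state shown every 50 steps (Δt=0.5):
t=0.500: state=(2.767, 3.813)
t=1.000: state=(1.158, 4.277)
t=1.500: state=(0.571, 3.234)
t=2.000: state=(0.423, 2.168)
t=2.500: state=(0.437, 1.423)
t=3.000: state=(0.559, 0.958)
t=3.500: state=(0.817, 0.690)
t=4.000: state=(1.280, 0.567)
t=4.500: state=(2.048, 0.582)
t=5.000: state=(3.134, 0.844)
t=5.500: state=(3.929, 1.800)
t=6.000: state=(2.829, 3.759)
t=6.500: state=(1.191, 4.296)
t=7.000: state=(0.580, 3.271)
t=7.500: state=(0.425, 2.197)
t=7.820: state=(0.418, 1.676)
compare at T: x=0.418, y=1.676

largest component: y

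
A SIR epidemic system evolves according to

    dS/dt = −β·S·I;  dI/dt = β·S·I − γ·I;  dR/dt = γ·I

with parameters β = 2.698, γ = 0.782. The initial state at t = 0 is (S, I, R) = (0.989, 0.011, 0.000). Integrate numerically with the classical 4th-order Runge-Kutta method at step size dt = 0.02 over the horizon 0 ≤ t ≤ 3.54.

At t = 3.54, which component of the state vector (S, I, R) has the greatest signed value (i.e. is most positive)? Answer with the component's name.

largest component: R

t=0.000: state=(0.989, 0.011, 0.000)
step 1 (dt=0.02): k1=(-0.029, 0.021, 0.009), k2=(-0.030, 0.021, 0.009), k3=(-0.030, 0.021, 0.009), k4=(-0.030, 0.022, 0.009); state += dt/6·(k1+2k2+2k3+k4)
t=0.020: state=(0.988, 0.011, 0.000)
t=0.040: state=(0.988, 0.012, 0.000)
t=0.060: state=(0.987, 0.012, 0.001)
continuing one RK4 step at a time; state shown every 10 steps (Δt=0.2):
t=0.200: state=(0.982, 0.016, 0.002)
t=0.400: state=(0.972, 0.023, 0.005)
t=0.600: state=(0.957, 0.033, 0.010)
t=0.800: state=(0.937, 0.048, 0.016)
t=1.000: state=(0.908, 0.067, 0.025)
t=1.200: state=(0.870, 0.093, 0.037)
t=1.400: state=(0.821, 0.125, 0.054)
t=1.600: state=(0.759, 0.164, 0.077)
t=1.800: state=(0.687, 0.207, 0.106)
t=2.000: state=(0.607, 0.251, 0.141)
t=2.200: state=(0.524, 0.292, 0.184)
t=2.400: state=(0.444, 0.324, 0.232)
t=2.600: state=(0.370, 0.345, 0.285)
t=2.800: state=(0.306, 0.354, 0.340)
t=3.000: state=(0.253, 0.352, 0.395)
t=3.200: state=(0.210, 0.341, 0.449)
t=3.400: state=(0.175, 0.323, 0.501)
t=3.540: state=(0.156, 0.308, 0.536)
compare at T: S=0.156, I=0.308, R=0.536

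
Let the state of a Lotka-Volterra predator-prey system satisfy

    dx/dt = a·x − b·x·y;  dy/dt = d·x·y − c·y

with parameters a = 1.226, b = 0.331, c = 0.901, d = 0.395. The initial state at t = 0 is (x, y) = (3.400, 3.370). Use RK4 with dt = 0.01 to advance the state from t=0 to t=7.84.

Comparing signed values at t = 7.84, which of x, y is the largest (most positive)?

t=0.000: state=(3.400, 3.370)
step 1 (dt=0.01): k1=(0.376, 1.490), k2=(0.368, 1.495), k3=(0.368, 1.495), k4=(0.359, 1.501); state += dt/6·(k1+2k2+2k3+k4)
t=0.010: state=(3.404, 3.385)
t=0.020: state=(3.407, 3.400)
t=0.030: state=(3.411, 3.415)
continuing one RK4 step at a time; state shown every 50 steps (Δt=0.5):
t=0.500: state=(3.357, 4.219)
t=1.000: state=(2.876, 5.003)
t=1.500: state=(2.247, 5.285)
t=2.000: state=(1.761, 4.986)
t=2.500: state=(1.496, 4.368)
t=3.000: state=(1.417, 3.701)
t=3.500: state=(1.488, 3.136)
t=4.000: state=(1.695, 2.731)
t=4.500: state=(2.034, 2.509)
t=5.000: state=(2.489, 2.496)
t=5.500: state=(2.992, 2.733)
t=6.000: state=(3.373, 3.279)
t=6.500: state=(3.389, 4.106)
t=7.000: state=(2.953, 4.926)
t=7.500: state=(2.321, 5.285)
t=7.840: state=(1.950, 5.178)
compare at T: x=1.950, y=5.178

largest component: y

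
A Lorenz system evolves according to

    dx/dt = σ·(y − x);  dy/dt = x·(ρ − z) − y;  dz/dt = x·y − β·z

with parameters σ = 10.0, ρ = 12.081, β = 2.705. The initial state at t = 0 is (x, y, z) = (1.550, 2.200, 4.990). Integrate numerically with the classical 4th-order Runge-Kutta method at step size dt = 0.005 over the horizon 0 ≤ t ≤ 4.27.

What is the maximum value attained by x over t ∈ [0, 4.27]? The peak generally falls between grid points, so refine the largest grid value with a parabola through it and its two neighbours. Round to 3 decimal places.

max x = 8.753

t=0.000: state=(1.550, 2.200, 4.990)
step 1 (dt=0.005): k1=(6.500, 8.791, -10.088), k2=(6.557, 8.924, -9.950), k3=(6.559, 8.924, -9.950), k4=(6.618, 9.058, -9.811); state += dt/6·(k1+2k2+2k3+k4)
t=0.005: state=(1.583, 2.245, 4.940)
t=0.010: state=(1.616, 2.291, 4.892)
t=0.015: state=(1.650, 2.338, 4.845)
continuing one RK4 step at a time; state shown every 40 steps (Δt=0.2):
t=0.200: state=(3.655, 5.262, 4.411)
t=0.400: state=(7.779, 9.692, 9.939)
t=0.600: state=(7.294, 4.967, 15.893)
t=0.800: state=(3.245, 2.156, 11.544)
t=1.000: state=(2.705, 3.063, 7.769)
t=1.200: state=(4.374, 5.665, 6.897)
t=1.400: state=(7.197, 8.249, 10.860)
t=1.600: state=(6.662, 5.238, 14.256)
t=1.800: state=(4.066, 3.307, 11.407)
t=2.000: state=(3.798, 4.198, 8.739)
t=2.200: state=(5.329, 6.341, 8.854)
t=2.400: state=(6.861, 7.047, 12.019)
t=2.600: state=(5.787, 4.835, 12.911)
t=2.800: state=(4.399, 4.114, 10.753)
t=3.000: state=(4.652, 5.127, 9.379)
t=3.200: state=(5.884, 6.479, 10.335)
t=3.400: state=(6.308, 6.051, 12.242)
t=3.600: state=(5.295, 4.759, 11.877)
t=3.800: state=(4.737, 4.754, 10.426)
t=4.000: state=(5.246, 5.665, 10.065)
t=4.200: state=(5.984, 6.183, 11.175)
t=4.270: state=(6.052, 6.042, 11.603)
largest grid value and its neighbours: x(0.485)=8.74892, x(0.490)=8.75315, x(0.495)=8.75059
parabola through these three points peaks at t≈0.491 with x≈8.75321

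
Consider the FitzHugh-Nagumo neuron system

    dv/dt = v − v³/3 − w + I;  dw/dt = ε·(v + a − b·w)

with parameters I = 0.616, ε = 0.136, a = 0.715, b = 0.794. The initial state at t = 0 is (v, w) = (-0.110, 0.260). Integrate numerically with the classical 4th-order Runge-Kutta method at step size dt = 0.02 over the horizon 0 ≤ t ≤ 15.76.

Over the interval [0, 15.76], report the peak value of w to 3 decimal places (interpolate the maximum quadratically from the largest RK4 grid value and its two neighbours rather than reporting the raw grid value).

max w = 1.562

t=0.000: state=(-0.110, 0.260)
step 1 (dt=0.02): k1=(0.246, 0.054), k2=(0.248, 0.054), k3=(0.248, 0.054), k4=(0.250, 0.055); state += dt/6·(k1+2k2+2k3+k4)
t=0.020: state=(-0.105, 0.261)
t=0.040: state=(-0.100, 0.262)
t=0.060: state=(-0.095, 0.263)
continuing one RK4 step at a time; state shown every 50 steps (Δt=1):
t=1.000: state=(0.265, 0.333)
t=2.000: state=(0.989, 0.469)
t=3.000: state=(1.550, 0.685)
t=4.000: state=(1.600, 0.913)
t=5.000: state=(1.501, 1.112)
t=6.000: state=(1.367, 1.275)
t=7.000: state=(1.212, 1.403)
t=8.000: state=(1.023, 1.496)
t=9.000: state=(0.765, 1.551)
t=10.000: state=(0.319, 1.557)
t=11.000: state=(-0.696, 1.474)
t=12.000: state=(-1.821, 1.239)
t=13.000: state=(-1.908, 0.959)
t=14.000: state=(-1.821, 0.712)
t=15.000: state=(-1.724, 0.503)
t=15.760: state=(-1.650, 0.367)
largest grid value and its neighbours: w(9.600)=1.56220, w(9.620)=1.56222, w(9.640)=1.56220
parabola through these three points peaks at t≈9.621 with w≈1.56222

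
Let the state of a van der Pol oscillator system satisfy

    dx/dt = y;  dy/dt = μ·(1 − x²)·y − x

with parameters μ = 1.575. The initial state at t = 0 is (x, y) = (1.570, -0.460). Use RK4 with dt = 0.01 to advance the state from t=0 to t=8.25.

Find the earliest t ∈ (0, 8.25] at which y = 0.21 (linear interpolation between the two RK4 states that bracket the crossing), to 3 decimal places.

t=0.000: state=(1.570, -0.460)
step 1 (dt=0.01): k1=(-0.460, -0.509), k2=(-0.463, -0.506), k3=(-0.463, -0.506), k4=(-0.465, -0.503); state += dt/6·(k1+2k2+2k3+k4)
t=0.010: state=(1.565, -0.465)
t=0.020: state=(1.561, -0.470)
t=0.030: state=(1.556, -0.475)
continuing one RK4 step at a time; state shown every 50 steps (Δt=0.5):
t=0.500: state=(1.280, -0.704)
t=1.000: state=(0.834, -1.147)
t=1.500: state=(0.003, -2.387)
t=2.000: state=(-1.490, -2.638)
t=2.500: state=(-2.013, 0.016)
t=2.630: state=(-1.997, 0.203)
next step: t=2.640: state=(-1.995, 0.213) — y has crossed 0.21
linear interpolation between t=2.630 (0.20303) and t=2.640 (0.21320) → t≈2.637

t = 2.637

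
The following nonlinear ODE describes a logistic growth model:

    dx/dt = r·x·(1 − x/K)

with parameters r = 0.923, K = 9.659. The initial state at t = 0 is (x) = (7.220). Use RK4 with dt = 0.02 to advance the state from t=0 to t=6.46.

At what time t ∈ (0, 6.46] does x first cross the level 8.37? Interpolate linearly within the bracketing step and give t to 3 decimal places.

t = 0.851

t=0.000: state=(7.220)
step 1 (dt=0.02): k1=(1.683), k2=(1.675), k3=(1.675), k4=(1.667); state += dt/6·(k1+2k2+2k3+k4)
t=0.020: state=(7.254)
t=0.040: state=(7.287)
t=0.060: state=(7.320)
continuing one RK4 step at a time; state shown every 25 steps (Δt=0.5):
t=0.500: state=(7.963)
t=0.840: state=(8.359)
next step: t=0.860: state=(8.379) — x has crossed 8.37
linear interpolation between t=0.840 (8.35856) and t=0.860 (8.37920) → t≈0.851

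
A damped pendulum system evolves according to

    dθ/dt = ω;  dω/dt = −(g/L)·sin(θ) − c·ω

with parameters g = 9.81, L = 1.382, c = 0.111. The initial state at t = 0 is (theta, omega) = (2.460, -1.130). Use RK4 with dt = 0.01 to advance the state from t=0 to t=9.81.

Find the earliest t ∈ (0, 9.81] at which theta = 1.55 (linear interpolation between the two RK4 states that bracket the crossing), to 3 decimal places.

t=0.000: state=(2.460, -1.130)
step 1 (dt=0.01): k1=(-1.130, -4.347), k2=(-1.152, -4.375), k3=(-1.152, -4.376), k4=(-1.174, -4.405); state += dt/6·(k1+2k2+2k3+k4)
t=0.010: state=(2.448, -1.174)
t=0.020: state=(2.437, -1.218)
t=0.030: state=(2.424, -1.263)
t=0.410: state=(1.554, -3.473)
next step: t=0.420: state=(1.518, -3.540) — theta has crossed 1.55
linear interpolation between t=0.410 (1.55353) and t=0.420 (1.51847) → t≈0.411

t = 0.411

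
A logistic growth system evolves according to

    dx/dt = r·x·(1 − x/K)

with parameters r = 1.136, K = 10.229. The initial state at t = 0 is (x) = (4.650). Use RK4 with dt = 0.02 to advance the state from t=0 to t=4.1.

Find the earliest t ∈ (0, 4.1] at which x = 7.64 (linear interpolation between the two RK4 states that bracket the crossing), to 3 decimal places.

t = 1.113

t=0.000: state=(4.650)
step 1 (dt=0.02): k1=(2.881), k2=(2.884), k3=(2.884), k4=(2.887); state += dt/6·(k1+2k2+2k3+k4)
t=0.020: state=(4.708)
t=0.040: state=(4.765)
t=0.060: state=(4.823)
continuing one RK4 step at a time; state shown every 10 steps (Δt=0.2):
t=0.200: state=(5.230)
t=0.400: state=(5.806)
t=0.600: state=(6.366)
t=0.800: state=(6.895)
t=1.000: state=(7.384)
t=1.100: state=(7.612)
next step: t=1.120: state=(7.656) — x has crossed 7.64
linear interpolation between t=1.100 (7.61153) and t=1.120 (7.65554) → t≈1.113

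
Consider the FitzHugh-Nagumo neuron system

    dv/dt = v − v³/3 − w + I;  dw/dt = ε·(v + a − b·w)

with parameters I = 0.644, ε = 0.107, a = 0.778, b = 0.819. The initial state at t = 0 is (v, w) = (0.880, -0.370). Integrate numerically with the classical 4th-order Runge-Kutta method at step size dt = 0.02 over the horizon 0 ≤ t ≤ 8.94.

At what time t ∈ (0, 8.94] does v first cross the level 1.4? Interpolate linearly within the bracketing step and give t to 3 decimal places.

t = 0.326

t=0.000: state=(0.880, -0.370)
step 1 (dt=0.02): k1=(1.667, 0.210), k2=(1.668, 0.211), k3=(1.668, 0.211), k4=(1.669, 0.213); state += dt/6·(k1+2k2+2k3+k4)
t=0.020: state=(0.913, -0.366)
t=0.040: state=(0.947, -0.361)
t=0.060: state=(0.980, -0.357)
t=0.320: state=(1.391, -0.295)
next step: t=0.340: state=(1.420, -0.290) — v has crossed 1.4
linear interpolation between t=0.320 (1.39141) and t=0.340 (1.41973) → t≈0.326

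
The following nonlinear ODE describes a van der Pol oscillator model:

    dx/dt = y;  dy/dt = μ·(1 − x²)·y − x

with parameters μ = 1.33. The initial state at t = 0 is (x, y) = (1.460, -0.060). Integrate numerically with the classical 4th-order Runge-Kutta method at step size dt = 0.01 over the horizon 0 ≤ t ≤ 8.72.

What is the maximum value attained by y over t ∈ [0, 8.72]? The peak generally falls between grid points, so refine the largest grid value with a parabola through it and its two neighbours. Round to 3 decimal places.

t=0.000: state=(1.460, -0.060)
step 1 (dt=0.01): k1=(-0.060, -1.370), k2=(-0.067, -1.359), k3=(-0.067, -1.359), k4=(-0.074, -1.349); state += dt/6·(k1+2k2+2k3+k4)
t=0.010: state=(1.459, -0.074)
t=0.020: state=(1.459, -0.087)
t=0.030: state=(1.458, -0.100)
continuing one RK4 step at a time; state shown every 50 steps (Δt=0.5):
t=0.500: state=(1.293, -0.559)
t=1.000: state=(0.909, -1.004)
t=1.500: state=(0.215, -1.898)
t=2.000: state=(-1.055, -2.876)
t=2.500: state=(-1.945, -0.514)
t=3.000: state=(-1.917, 0.366)
t=3.500: state=(-1.679, 0.562)
t=4.000: state=(-1.353, 0.757)
t=4.500: state=(-0.889, 1.156)
t=5.000: state=(-0.096, 2.167)
t=5.500: state=(1.281, 2.787)
t=6.000: state=(2.002, 0.244)
t=6.500: state=(1.911, -0.408)
t=7.000: state=(1.662, -0.576)
t=7.500: state=(1.329, -0.776)
t=8.000: state=(0.851, -1.198)
t=8.500: state=(0.024, -2.265)
t=8.720: state=(-0.547, -2.897)
largest grid value and its neighbours: y(5.360)=3.02991, y(5.370)=3.02999, y(5.380)=3.02757
parabola through these three points peaks at t≈5.365 with y≈3.03026

max y = 3.030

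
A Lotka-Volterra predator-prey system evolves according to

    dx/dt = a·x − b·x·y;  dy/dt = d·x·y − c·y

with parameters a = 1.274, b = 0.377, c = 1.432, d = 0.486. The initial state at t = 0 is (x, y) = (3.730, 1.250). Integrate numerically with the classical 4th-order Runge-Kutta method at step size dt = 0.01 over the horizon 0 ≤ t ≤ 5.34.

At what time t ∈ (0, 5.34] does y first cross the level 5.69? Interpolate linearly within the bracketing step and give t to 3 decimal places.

t=0.000: state=(3.730, 1.250)
step 1 (dt=0.01): k1=(2.994, 0.476), k2=(3.003, 0.486), k3=(3.003, 0.486), k4=(3.011, 0.496); state += dt/6·(k1+2k2+2k3+k4)
t=0.010: state=(3.760, 1.255)
t=0.020: state=(3.790, 1.260)
t=0.030: state=(3.821, 1.265)
continuing one RK4 step at a time; state shown every 20 steps (Δt=0.2):
t=0.200: state=(4.359, 1.390)
t=0.400: state=(5.020, 1.647)
t=0.600: state=(5.636, 2.077)
t=0.800: state=(6.070, 2.762)
t=1.000: state=(6.136, 3.768)
t=1.200: state=(5.684, 5.047)
t=1.290: state=(5.317, 5.646)
next step: t=1.300: state=(5.271, 5.711) — y has crossed 5.69
linear interpolation between t=1.290 (5.64588) and t=1.300 (5.71067) → t≈1.297

t = 1.297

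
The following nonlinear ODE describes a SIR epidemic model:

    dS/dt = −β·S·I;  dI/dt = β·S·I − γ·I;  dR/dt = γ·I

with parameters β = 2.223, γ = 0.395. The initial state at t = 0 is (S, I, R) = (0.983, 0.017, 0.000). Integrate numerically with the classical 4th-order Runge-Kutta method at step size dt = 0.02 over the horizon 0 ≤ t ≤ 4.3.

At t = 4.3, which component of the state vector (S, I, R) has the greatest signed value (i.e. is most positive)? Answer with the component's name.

largest component: R

t=0.000: state=(0.983, 0.017, 0.000)
step 1 (dt=0.02): k1=(-0.037, 0.030, 0.007), k2=(-0.038, 0.031, 0.007), k3=(-0.038, 0.031, 0.007), k4=(-0.038, 0.032, 0.007); state += dt/6·(k1+2k2+2k3+k4)
t=0.020: state=(0.982, 0.018, 0.000)
t=0.040: state=(0.981, 0.018, 0.000)
t=0.060: state=(0.981, 0.019, 0.000)
continuing one RK4 step at a time; state shown every 10 steps (Δt=0.2):
t=0.200: state=(0.974, 0.024, 0.002)
t=0.400: state=(0.962, 0.034, 0.004)
t=0.600: state=(0.944, 0.049, 0.007)
t=0.800: state=(0.920, 0.068, 0.012)
t=1.000: state=(0.888, 0.094, 0.018)
t=1.200: state=(0.845, 0.128, 0.027)
t=1.400: state=(0.791, 0.170, 0.039)
t=1.600: state=(0.726, 0.220, 0.054)
t=1.800: state=(0.650, 0.277, 0.074)
t=2.000: state=(0.567, 0.335, 0.098)
t=2.200: state=(0.483, 0.391, 0.126)
t=2.400: state=(0.401, 0.440, 0.159)
t=2.600: state=(0.327, 0.477, 0.196)
t=2.800: state=(0.263, 0.503, 0.234)
t=3.000: state=(0.210, 0.516, 0.275)
t=3.200: state=(0.166, 0.518, 0.316)
t=3.400: state=(0.132, 0.511, 0.356)
t=3.600: state=(0.106, 0.498, 0.396)
t=3.800: state=(0.085, 0.480, 0.435)
t=4.000: state=(0.069, 0.459, 0.472)
t=4.200: state=(0.057, 0.436, 0.507)
t=4.300: state=(0.051, 0.424, 0.524)
compare at T: S=0.051, I=0.424, R=0.524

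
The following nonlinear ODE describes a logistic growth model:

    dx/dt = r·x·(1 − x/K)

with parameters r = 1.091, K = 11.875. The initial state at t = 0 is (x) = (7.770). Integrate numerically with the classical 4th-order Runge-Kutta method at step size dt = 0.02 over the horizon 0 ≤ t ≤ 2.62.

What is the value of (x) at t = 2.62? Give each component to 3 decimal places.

t=0.000: state=(7.770)
step 1 (dt=0.02): k1=(2.930), k2=(2.920), k3=(2.920), k4=(2.910); state += dt/6·(k1+2k2+2k3+k4)
t=0.020: state=(7.828)
t=0.040: state=(7.886)
t=0.060: state=(7.944)
continuing one RK4 step at a time; state shown every 5 steps (Δt=0.1):
t=0.100: state=(8.058)
t=0.200: state=(8.335)
t=0.300: state=(8.600)
t=0.400: state=(8.852)
t=0.500: state=(9.091)
t=0.600: state=(9.317)
t=0.700: state=(9.529)
t=0.800: state=(9.728)
t=0.900: state=(9.913)
t=1.000: state=(10.085)
t=1.100: state=(10.245)
t=1.200: state=(10.392)
t=1.300: state=(10.528)
t=1.400: state=(10.653)
t=1.500: state=(10.768)
t=1.600: state=(10.872)
t=1.700: state=(10.968)
t=1.800: state=(11.055)
t=1.900: state=(11.135)
t=2.000: state=(11.207)
t=2.100: state=(11.273)
t=2.200: state=(11.332)
t=2.300: state=(11.386)
t=2.400: state=(11.434)
t=2.500: state=(11.479)
t=2.600: state=(11.518)
t=2.620: state=(11.526)

(x) = (11.526)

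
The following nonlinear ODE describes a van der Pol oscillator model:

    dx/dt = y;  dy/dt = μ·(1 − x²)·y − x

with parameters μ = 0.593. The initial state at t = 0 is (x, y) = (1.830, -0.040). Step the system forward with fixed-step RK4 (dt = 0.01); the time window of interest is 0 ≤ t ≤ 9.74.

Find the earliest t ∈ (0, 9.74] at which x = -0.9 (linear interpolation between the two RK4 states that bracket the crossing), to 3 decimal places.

t=0.000: state=(1.830, -0.040)
step 1 (dt=0.01): k1=(-0.040, -1.774), k2=(-0.049, -1.762), k3=(-0.049, -1.762), k4=(-0.058, -1.749); state += dt/6·(k1+2k2+2k3+k4)
t=0.010: state=(1.830, -0.058)
t=0.020: state=(1.829, -0.075)
t=0.030: state=(1.828, -0.092)
continuing one RK4 step at a time; state shown every 50 steps (Δt=0.5):
t=0.500: state=(1.632, -0.684)
t=1.000: state=(1.178, -1.129)
t=1.500: state=(0.487, -1.666)
t=2.000: state=(-0.497, -2.211)
t=2.180: state=(-0.897, -2.205)
next step: t=2.190: state=(-0.919, -2.198) — x has crossed -0.9
linear interpolation between t=2.180 (-0.89735) and t=2.190 (-0.91936) → t≈2.181

t = 2.181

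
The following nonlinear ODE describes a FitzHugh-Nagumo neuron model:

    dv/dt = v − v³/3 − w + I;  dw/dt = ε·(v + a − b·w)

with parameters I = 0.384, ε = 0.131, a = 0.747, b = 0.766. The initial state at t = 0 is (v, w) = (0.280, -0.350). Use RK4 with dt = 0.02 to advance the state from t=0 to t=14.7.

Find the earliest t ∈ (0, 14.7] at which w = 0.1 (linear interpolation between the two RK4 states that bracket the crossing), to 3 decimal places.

t=0.000: state=(0.280, -0.350)
step 1 (dt=0.02): k1=(1.007, 0.170), k2=(1.014, 0.171), k3=(1.014, 0.171), k4=(1.022, 0.172); state += dt/6·(k1+2k2+2k3+k4)
t=0.020: state=(0.300, -0.347)
t=0.040: state=(0.321, -0.343)
t=0.060: state=(0.342, -0.340)
continuing one RK4 step at a time; state shown every 25 steps (Δt=0.5):
t=0.500: state=(0.866, -0.249)
t=1.000: state=(1.451, -0.114)
t=1.500: state=(1.750, 0.043)
t=1.660: state=(1.788, 0.095)
next step: t=1.680: state=(1.791, 0.101) — w has crossed 0.1
linear interpolation between t=1.660 (0.09487) and t=1.680 (0.10132) → t≈1.676

t = 1.676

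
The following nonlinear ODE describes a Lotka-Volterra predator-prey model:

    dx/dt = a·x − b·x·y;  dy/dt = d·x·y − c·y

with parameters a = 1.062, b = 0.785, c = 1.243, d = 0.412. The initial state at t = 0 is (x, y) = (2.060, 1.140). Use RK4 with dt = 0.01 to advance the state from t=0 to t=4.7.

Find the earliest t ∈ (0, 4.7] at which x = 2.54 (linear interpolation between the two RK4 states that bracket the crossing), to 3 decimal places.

t = 0.762

t=0.000: state=(2.060, 1.140)
step 1 (dt=0.01): k1=(0.344, -0.449), k2=(0.348, -0.448), k3=(0.348, -0.448), k4=(0.352, -0.446); state += dt/6·(k1+2k2+2k3+k4)
t=0.010: state=(2.063, 1.136)
t=0.020: state=(2.067, 1.131)
t=0.030: state=(2.071, 1.127)
continuing one RK4 step at a time; state shown every 20 steps (Δt=0.2):
t=0.200: state=(2.144, 1.057)
t=0.400: state=(2.259, 0.988)
t=0.600: state=(2.403, 0.934)
t=0.760: state=(2.538, 0.900)
next step: t=0.770: state=(2.547, 0.899) — x has crossed 2.54
linear interpolation between t=0.760 (2.53816) and t=0.770 (2.54721) → t≈0.762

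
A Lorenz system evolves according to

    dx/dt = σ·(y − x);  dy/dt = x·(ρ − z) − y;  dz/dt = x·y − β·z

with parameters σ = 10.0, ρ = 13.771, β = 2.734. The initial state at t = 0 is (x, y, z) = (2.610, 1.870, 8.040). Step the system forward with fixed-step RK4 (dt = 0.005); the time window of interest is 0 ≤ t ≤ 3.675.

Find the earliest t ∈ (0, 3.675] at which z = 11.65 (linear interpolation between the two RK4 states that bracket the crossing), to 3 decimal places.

t=0.000: state=(2.610, 1.870, 8.040)
step 1 (dt=0.005): k1=(-7.400, 13.088, -17.101), k2=(-6.888, 13.060, -16.934), k3=(-6.901, 13.066, -16.932), k4=(-6.402, 13.043, -16.765); state += dt/6·(k1+2k2+2k3+k4)
t=0.005: state=(2.576, 1.935, 7.955)
t=0.010: state=(2.546, 2.000, 7.872)
t=0.015: state=(2.521, 2.066, 7.791)
continuing one RK4 step at a time; state shown every 40 steps (Δt=0.2):
t=0.200: state=(3.671, 5.119, 6.230)
t=0.400: state=(7.814, 9.975, 10.925)
t=0.410: state=(8.025, 10.081, 11.414)
next step: t=0.415: state=(8.126, 10.120, 11.665) — z has crossed 11.65
linear interpolation between t=0.410 (11.41445) and t=0.415 (11.66459) → t≈0.415

t = 0.415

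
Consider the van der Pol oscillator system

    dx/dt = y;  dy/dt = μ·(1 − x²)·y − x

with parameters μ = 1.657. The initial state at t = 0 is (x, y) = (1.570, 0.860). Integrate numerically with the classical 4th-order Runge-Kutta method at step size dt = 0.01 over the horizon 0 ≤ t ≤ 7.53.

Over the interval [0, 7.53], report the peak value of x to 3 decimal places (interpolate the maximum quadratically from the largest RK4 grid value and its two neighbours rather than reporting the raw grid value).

t=0.000: state=(1.570, 0.860)
step 1 (dt=0.01): k1=(0.860, -3.658), k2=(0.842, -3.636), k3=(0.842, -3.636), k4=(0.824, -3.614); state += dt/6·(k1+2k2+2k3+k4)
t=0.010: state=(1.578, 0.824)
t=0.020: state=(1.586, 0.788)
t=0.030: state=(1.594, 0.752)
continuing one RK4 step at a time; state shown every 25 steps (Δt=0.25):
t=0.250: state=(1.686, 0.133)
t=0.500: state=(1.667, -0.233)
t=0.750: state=(1.584, -0.414)
t=1.000: state=(1.465, -0.534)
t=1.250: state=(1.317, -0.653)
t=1.500: state=(1.136, -0.808)
t=1.750: state=(0.906, -1.047)
t=2.000: state=(0.598, -1.454)
t=2.250: state=(0.153, -2.173)
t=2.500: state=(-0.515, -3.163)
t=2.750: state=(-1.338, -3.047)
t=3.000: state=(-1.876, -1.201)
t=3.250: state=(-2.013, -0.081)
t=3.500: state=(-1.981, 0.264)
t=3.750: state=(-1.899, 0.374)
t=4.000: state=(-1.798, 0.431)
t=4.250: state=(-1.684, 0.483)
t=4.500: state=(-1.556, 0.543)
t=4.750: state=(-1.411, 0.625)
t=5.000: state=(-1.241, 0.743)
t=5.250: state=(-1.034, 0.926)
t=5.500: state=(-0.767, 1.234)
t=5.750: state=(-0.397, 1.781)
t=6.000: state=(0.155, 2.694)
t=6.250: state=(0.940, 3.405)
t=6.500: state=(1.677, 2.145)
t=6.750: state=(1.984, 0.481)
t=7.000: state=(2.010, -0.149)
t=7.250: state=(1.945, -0.333)
t=7.500: state=(1.852, -0.405)
t=7.530: state=(1.840, -0.412)
largest grid value and its neighbours: x(6.900)=2.01689, x(6.910)=2.01694, x(6.920)=2.01679
parabola through these three points peaks at t≈6.908 with x≈2.01695

max x = 2.017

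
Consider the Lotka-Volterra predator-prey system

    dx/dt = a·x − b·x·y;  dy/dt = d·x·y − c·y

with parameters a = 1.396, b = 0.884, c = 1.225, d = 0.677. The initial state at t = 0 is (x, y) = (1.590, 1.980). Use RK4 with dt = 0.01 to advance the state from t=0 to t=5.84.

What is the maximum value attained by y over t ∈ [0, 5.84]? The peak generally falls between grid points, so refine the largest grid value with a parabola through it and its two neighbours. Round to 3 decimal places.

t=0.000: state=(1.590, 1.980)
step 1 (dt=0.01): k1=(-0.563, -0.294), k2=(-0.560, -0.298), k3=(-0.560, -0.298), k4=(-0.557, -0.301); state += dt/6·(k1+2k2+2k3+k4)
t=0.010: state=(1.584, 1.977)
t=0.020: state=(1.579, 1.974)
t=0.030: state=(1.573, 1.971)
continuing one RK4 step at a time; state shown every 20 steps (Δt=0.2):
t=0.200: state=(1.490, 1.909)
t=0.400: state=(1.417, 1.818)
t=0.600: state=(1.370, 1.718)
t=0.800: state=(1.349, 1.616)
t=1.000: state=(1.352, 1.518)
t=1.200: state=(1.378, 1.429)
t=1.400: state=(1.425, 1.352)
t=1.600: state=(1.492, 1.289)
t=1.800: state=(1.577, 1.242)
t=2.000: state=(1.679, 1.211)
t=2.200: state=(1.794, 1.199)
t=2.400: state=(1.918, 1.207)
t=2.600: state=(2.044, 1.235)
t=2.800: state=(2.164, 1.286)
t=3.000: state=(2.265, 1.358)
t=3.200: state=(2.336, 1.452)
t=3.400: state=(2.366, 1.564)
t=3.600: state=(2.348, 1.685)
t=3.800: state=(2.279, 1.805)
t=4.000: state=(2.169, 1.910)
t=4.200: state=(2.031, 1.987)
t=4.400: state=(1.882, 2.027)
t=4.600: state=(1.738, 2.027)
t=4.800: state=(1.610, 1.990)
t=5.000: state=(1.505, 1.922)
t=5.200: state=(1.428, 1.835)
t=5.400: state=(1.376, 1.736)
t=5.600: state=(1.351, 1.634)
t=5.800: state=(1.350, 1.535)
t=5.840: state=(1.352, 1.516)
largest grid value and its neighbours: y(4.490)=2.03213, y(4.500)=2.03216, y(4.510)=2.03210
parabola through these three points peaks at t≈4.498 with y≈2.03217

max y = 2.032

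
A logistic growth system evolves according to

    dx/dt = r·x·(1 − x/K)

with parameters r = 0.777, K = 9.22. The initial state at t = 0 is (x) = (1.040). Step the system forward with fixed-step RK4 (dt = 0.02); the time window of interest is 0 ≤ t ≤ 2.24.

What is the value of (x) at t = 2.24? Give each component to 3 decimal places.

(x) = (3.874)

t=0.000: state=(1.040)
step 1 (dt=0.02): k1=(0.717), k2=(0.721), k3=(0.721), k4=(0.726); state += dt/6·(k1+2k2+2k3+k4)
t=0.020: state=(1.054)
t=0.040: state=(1.069)
t=0.060: state=(1.084)
continuing one RK4 step at a time; state shown every 5 steps (Δt=0.1):
t=0.100: state=(1.114)
t=0.200: state=(1.192)
t=0.300: state=(1.275)
t=0.400: state=(1.363)
t=0.500: state=(1.456)
t=0.600: state=(1.554)
t=0.700: state=(1.657)
t=0.800: state=(1.765)
t=0.900: state=(1.878)
t=1.000: state=(1.997)
t=1.100: state=(2.121)
t=1.200: state=(2.251)
t=1.300: state=(2.386)
t=1.400: state=(2.526)
t=1.500: state=(2.671)
t=1.600: state=(2.821)
t=1.700: state=(2.975)
t=1.800: state=(3.134)
t=1.900: state=(3.296)
t=2.000: state=(3.463)
t=2.100: state=(3.632)
t=2.200: state=(3.805)
t=2.240: state=(3.874)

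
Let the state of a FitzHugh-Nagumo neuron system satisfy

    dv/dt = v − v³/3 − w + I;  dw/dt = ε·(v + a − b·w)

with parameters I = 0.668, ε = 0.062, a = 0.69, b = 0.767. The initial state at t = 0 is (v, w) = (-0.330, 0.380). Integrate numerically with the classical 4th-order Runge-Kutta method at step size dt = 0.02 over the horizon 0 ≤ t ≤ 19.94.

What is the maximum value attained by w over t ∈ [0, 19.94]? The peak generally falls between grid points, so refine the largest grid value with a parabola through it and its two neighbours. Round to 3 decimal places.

max w = 0.383

t=0.000: state=(-0.330, 0.380)
step 1 (dt=0.02): k1=(-0.030, 0.004), k2=(-0.030, 0.004), k3=(-0.030, 0.004), k4=(-0.031, 0.004); state += dt/6·(k1+2k2+2k3+k4)
t=0.020: state=(-0.331, 0.380)
t=0.040: state=(-0.331, 0.380)
t=0.060: state=(-0.332, 0.380)
continuing one RK4 step at a time; state shown every 50 steps (Δt=1):
t=1.000: state=(-0.381, 0.383)
t=2.000: state=(-0.500, 0.381)
t=3.000: state=(-0.737, 0.368)
t=4.000: state=(-1.072, 0.338)
t=5.000: state=(-1.330, 0.290)
t=6.000: state=(-1.421, 0.235)
t=7.000: state=(-1.420, 0.179)
t=8.000: state=(-1.386, 0.128)
t=9.000: state=(-1.340, 0.081)
t=10.000: state=(-1.289, 0.039)
t=11.000: state=(-1.234, 0.003)
t=12.000: state=(-1.174, -0.028)
t=13.000: state=(-1.109, -0.054)
t=14.000: state=(-1.037, -0.075)
t=15.000: state=(-0.952, -0.090)
t=16.000: state=(-0.845, -0.099)
t=17.000: state=(-0.696, -0.099)
t=18.000: state=(-0.449, -0.088)
t=19.000: state=(0.079, -0.056)
t=19.940: state=(1.152, 0.019)
largest grid value and its neighbours: w(1.160)=0.38294, w(1.180)=0.38294, w(1.200)=0.38294
parabola through these three points peaks at t≈1.188 with w≈0.38294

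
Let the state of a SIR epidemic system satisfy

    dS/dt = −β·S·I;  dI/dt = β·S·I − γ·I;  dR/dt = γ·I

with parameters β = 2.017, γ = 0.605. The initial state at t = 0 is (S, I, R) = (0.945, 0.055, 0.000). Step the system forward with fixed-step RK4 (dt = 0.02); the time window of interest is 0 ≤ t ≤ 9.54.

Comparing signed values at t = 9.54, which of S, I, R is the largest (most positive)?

t=0.000: state=(0.945, 0.055, 0.000)
step 1 (dt=0.02): k1=(-0.105, 0.072, 0.033), k2=(-0.106, 0.072, 0.034), k3=(-0.106, 0.072, 0.034), k4=(-0.107, 0.073, 0.034); state += dt/6·(k1+2k2+2k3+k4)
t=0.020: state=(0.943, 0.056, 0.001)
t=0.040: state=(0.941, 0.058, 0.001)
t=0.060: state=(0.938, 0.059, 0.002)
continuing one RK4 step at a time; state shown every 25 steps (Δt=0.5):
t=0.500: state=(0.875, 0.102, 0.023)
t=1.000: state=(0.763, 0.173, 0.064)
t=1.500: state=(0.614, 0.256, 0.129)
t=2.000: state=(0.457, 0.325, 0.218)
t=2.500: state=(0.323, 0.355, 0.322)
t=3.000: state=(0.226, 0.345, 0.428)
t=3.500: state=(0.163, 0.309, 0.528)
t=4.000: state=(0.122, 0.264, 0.615)
t=4.500: state=(0.096, 0.217, 0.687)
t=5.000: state=(0.078, 0.175, 0.747)
t=5.500: state=(0.067, 0.139, 0.794)
t=6.000: state=(0.059, 0.110, 0.831)
t=6.500: state=(0.054, 0.086, 0.861)
t=7.000: state=(0.050, 0.067, 0.884)
t=7.500: state=(0.047, 0.052, 0.901)
t=8.000: state=(0.045, 0.040, 0.915)
t=8.500: state=(0.043, 0.031, 0.926)
t=9.000: state=(0.042, 0.024, 0.934)
t=9.500: state=(0.041, 0.018, 0.941)
t=9.540: state=(0.041, 0.018, 0.941)
compare at T: S=0.041, I=0.018, R=0.941

largest component: R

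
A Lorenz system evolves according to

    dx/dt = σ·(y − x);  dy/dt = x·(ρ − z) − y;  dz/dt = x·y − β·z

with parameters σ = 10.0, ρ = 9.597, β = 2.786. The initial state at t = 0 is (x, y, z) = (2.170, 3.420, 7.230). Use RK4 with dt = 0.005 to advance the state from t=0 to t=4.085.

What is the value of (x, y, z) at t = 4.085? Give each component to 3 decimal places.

(x, y, z) = (4.770, 4.753, 8.534)

t=0.000: state=(2.170, 3.420, 7.230)
step 1 (dt=0.005): k1=(12.500, 1.716, -12.721), k2=(12.230, 1.856, -12.516), k3=(12.241, 1.853, -12.519), k4=(11.981, 1.992, -12.317); state += dt/6·(k1+2k2+2k3+k4)
t=0.005: state=(2.231, 3.429, 7.167)
t=0.010: state=(2.290, 3.440, 7.107)
t=0.015: state=(2.346, 3.452, 7.048)
continuing one RK4 step at a time; state shown every 40 steps (Δt=0.2):
t=0.200: state=(3.834, 4.614, 6.068)
t=0.400: state=(5.505, 6.264, 7.575)
t=0.600: state=(6.077, 5.778, 10.074)
t=0.800: state=(4.823, 4.132, 9.821)
t=1.000: state=(3.976, 3.860, 8.154)
t=1.200: state=(4.269, 4.629, 7.303)
t=1.400: state=(5.140, 5.556, 7.950)
t=1.600: state=(5.542, 5.472, 9.245)
t=1.800: state=(5.000, 4.633, 9.369)
t=2.000: state=(4.458, 4.334, 8.515)
t=2.200: state=(4.532, 4.706, 7.947)
t=2.400: state=(4.987, 5.212, 8.215)
t=2.600: state=(5.234, 5.227, 8.880)
t=2.800: state=(4.999, 4.815, 9.033)
t=3.000: state=(4.691, 4.602, 8.618)
t=3.200: state=(4.690, 4.770, 8.274)
t=3.400: state=(4.922, 5.043, 8.375)
t=3.600: state=(5.069, 5.079, 8.716)
t=3.800: state=(4.969, 4.879, 8.833)
t=4.000: state=(4.801, 4.745, 8.637)
t=4.085: state=(4.770, 4.753, 8.534)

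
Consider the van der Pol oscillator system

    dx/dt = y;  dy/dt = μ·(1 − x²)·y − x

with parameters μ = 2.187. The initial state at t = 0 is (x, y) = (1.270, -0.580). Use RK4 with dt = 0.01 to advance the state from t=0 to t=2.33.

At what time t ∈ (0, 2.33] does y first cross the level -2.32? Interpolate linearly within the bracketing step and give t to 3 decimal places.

t=0.000: state=(1.270, -0.580)
step 1 (dt=0.01): k1=(-0.580, -0.493), k2=(-0.582, -0.496), k3=(-0.582, -0.496), k4=(-0.585, -0.499); state += dt/6·(k1+2k2+2k3+k4)
t=0.010: state=(1.264, -0.585)
t=0.020: state=(1.258, -0.590)
t=0.030: state=(1.252, -0.595)
continuing one RK4 step at a time; state shown every 10 steps (Δt=0.1):
t=0.100: state=(1.209, -0.633)
t=0.200: state=(1.143, -0.695)
t=0.300: state=(1.070, -0.770)
t=0.400: state=(0.989, -0.862)
t=0.500: state=(0.897, -0.978)
t=0.600: state=(0.792, -1.129)
t=0.700: state=(0.670, -1.326)
t=0.800: state=(0.524, -1.590)
t=0.900: state=(0.348, -1.944)
t=0.980: state=(0.179, -2.310)
next step: t=0.990: state=(0.155, -2.361) — y has crossed -2.32
linear interpolation between t=0.980 (-2.31000) and t=0.990 (-2.36132) → t≈0.982

t = 0.982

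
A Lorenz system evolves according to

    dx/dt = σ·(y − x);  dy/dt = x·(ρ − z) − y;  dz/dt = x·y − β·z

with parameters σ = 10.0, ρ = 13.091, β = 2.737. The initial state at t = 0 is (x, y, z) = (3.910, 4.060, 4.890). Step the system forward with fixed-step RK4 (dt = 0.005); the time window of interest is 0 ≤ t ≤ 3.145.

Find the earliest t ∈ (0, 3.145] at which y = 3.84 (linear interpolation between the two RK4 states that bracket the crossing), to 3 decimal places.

t = 0.473

t=0.000: state=(3.910, 4.060, 4.890)
step 1 (dt=0.005): k1=(1.500, 28.006, 2.491), k2=(2.163, 27.942, 2.763), k3=(2.144, 27.953, 2.767), k4=(2.790, 27.900, 3.044); state += dt/6·(k1+2k2+2k3+k4)
t=0.005: state=(3.921, 4.200, 4.904)
t=0.010: state=(3.938, 4.339, 4.920)
t=0.015: state=(3.961, 4.478, 4.940)
continuing one RK4 step at a time; state shown every 40 steps (Δt=0.2):
t=0.200: state=(7.264, 9.607, 9.024)
t=0.400: state=(8.350, 6.347, 17.167)
t=0.470: state=(6.618, 3.914, 16.590)
next step: t=0.475: state=(6.483, 3.782, 16.489) — y has crossed 3.84
linear interpolation between t=0.470 (3.91378) and t=0.475 (3.78158) → t≈0.473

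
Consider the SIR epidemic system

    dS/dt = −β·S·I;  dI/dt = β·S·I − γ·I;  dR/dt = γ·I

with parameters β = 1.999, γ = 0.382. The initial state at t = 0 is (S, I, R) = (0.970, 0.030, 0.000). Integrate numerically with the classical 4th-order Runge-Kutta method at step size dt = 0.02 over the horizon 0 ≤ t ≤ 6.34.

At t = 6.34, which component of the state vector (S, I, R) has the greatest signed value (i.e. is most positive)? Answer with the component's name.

largest component: R

t=0.000: state=(0.970, 0.030, 0.000)
step 1 (dt=0.02): k1=(-0.058, 0.047, 0.011), k2=(-0.059, 0.047, 0.012), k3=(-0.059, 0.047, 0.012), k4=(-0.060, 0.048, 0.012); state += dt/6·(k1+2k2+2k3+k4)
t=0.020: state=(0.969, 0.031, 0.000)
t=0.040: state=(0.968, 0.032, 0.000)
t=0.060: state=(0.966, 0.033, 0.001)
continuing one RK4 step at a time; state shown every 25 steps (Δt=0.5):
t=0.500: state=(0.927, 0.064, 0.009)
t=1.000: state=(0.845, 0.129, 0.026)
t=1.500: state=(0.707, 0.232, 0.060)
t=2.000: state=(0.527, 0.357, 0.117)
t=2.500: state=(0.350, 0.455, 0.195)
t=3.000: state=(0.216, 0.497, 0.287)
t=3.500: state=(0.132, 0.487, 0.381)
t=4.000: state=(0.083, 0.447, 0.471)
t=4.500: state=(0.054, 0.395, 0.551)
t=5.000: state=(0.038, 0.341, 0.622)
t=5.500: state=(0.027, 0.291, 0.682)
t=6.000: state=(0.021, 0.246, 0.733)
t=6.340: state=(0.018, 0.219, 0.763)
compare at T: S=0.018, I=0.219, R=0.763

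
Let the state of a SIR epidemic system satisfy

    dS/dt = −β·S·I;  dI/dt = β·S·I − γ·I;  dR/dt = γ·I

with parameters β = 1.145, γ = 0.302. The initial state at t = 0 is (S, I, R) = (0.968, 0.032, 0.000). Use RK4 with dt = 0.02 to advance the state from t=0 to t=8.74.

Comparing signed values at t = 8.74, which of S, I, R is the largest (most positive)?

largest component: R

t=0.000: state=(0.968, 0.032, 0.000)
step 1 (dt=0.02): k1=(-0.035, 0.026, 0.010), k2=(-0.036, 0.026, 0.010), k3=(-0.036, 0.026, 0.010), k4=(-0.036, 0.026, 0.010); state += dt/6·(k1+2k2+2k3+k4)
t=0.020: state=(0.967, 0.033, 0.000)
t=0.040: state=(0.967, 0.033, 0.000)
t=0.060: state=(0.966, 0.034, 0.001)
continuing one RK4 step at a time; state shown every 25 steps (Δt=0.5):
t=0.500: state=(0.946, 0.048, 0.006)
t=1.000: state=(0.915, 0.070, 0.015)
t=1.500: state=(0.872, 0.100, 0.027)
t=2.000: state=(0.815, 0.140, 0.045)
t=2.500: state=(0.742, 0.188, 0.070)
t=3.000: state=(0.657, 0.241, 0.102)
t=3.500: state=(0.563, 0.294, 0.143)
t=4.000: state=(0.470, 0.340, 0.191)
t=4.500: state=(0.383, 0.373, 0.245)
t=5.000: state=(0.307, 0.390, 0.303)
t=5.500: state=(0.246, 0.393, 0.362)
t=6.000: state=(0.197, 0.383, 0.420)
t=6.500: state=(0.159, 0.364, 0.477)
t=7.000: state=(0.130, 0.340, 0.530)
t=7.500: state=(0.108, 0.313, 0.580)
t=8.000: state=(0.091, 0.285, 0.625)
t=8.500: state=(0.078, 0.257, 0.666)
t=8.740: state=(0.072, 0.244, 0.684)
compare at T: S=0.072, I=0.244, R=0.684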